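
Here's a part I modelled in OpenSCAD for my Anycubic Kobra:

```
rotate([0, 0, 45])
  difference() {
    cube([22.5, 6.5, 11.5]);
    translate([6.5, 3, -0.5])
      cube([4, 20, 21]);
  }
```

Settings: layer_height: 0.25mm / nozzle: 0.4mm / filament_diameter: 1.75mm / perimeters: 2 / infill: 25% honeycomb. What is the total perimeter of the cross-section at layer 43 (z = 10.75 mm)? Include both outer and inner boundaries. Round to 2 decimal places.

65.00 mm

At z = 10.75 mm: the cube (footprint 22.5×6.5) is included at this height (perimeter 58.00 mm); the 4×20 cube at (6.5, 3) contributes its full rectangle (perimeter 48.00 mm); Taking the first minus the rest: starting from the 22.5×6.5 cube, the 4×20 cube at (6.5, 3) partially overlaps it — only the 14.00 mm² overlap (of its 80.00 mm²) is removed, clipping the outline — boundary = 65.00 mm; (whole slice rotated 45° about Z — lengths, areas and connectivity unchanged). Overall, the cross-section is a single solid region. Total boundary length (outer) = 65.00 mm.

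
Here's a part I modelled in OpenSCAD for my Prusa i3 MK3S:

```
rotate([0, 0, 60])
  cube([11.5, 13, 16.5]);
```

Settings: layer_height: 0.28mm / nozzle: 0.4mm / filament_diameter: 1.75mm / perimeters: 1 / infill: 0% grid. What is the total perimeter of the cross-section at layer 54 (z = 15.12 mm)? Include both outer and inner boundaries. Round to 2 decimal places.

At z = 15.12 mm: the cube is present — its section is the full 11.5×13 rectangle (perimeter 49.00 mm); (rotated 60° about Z; rotation is an isometry so areas/perimeters/island counts are preserved). Overall, the cross-section is a single solid region. Total boundary length (outer) = 49.00 mm.

49.00 mm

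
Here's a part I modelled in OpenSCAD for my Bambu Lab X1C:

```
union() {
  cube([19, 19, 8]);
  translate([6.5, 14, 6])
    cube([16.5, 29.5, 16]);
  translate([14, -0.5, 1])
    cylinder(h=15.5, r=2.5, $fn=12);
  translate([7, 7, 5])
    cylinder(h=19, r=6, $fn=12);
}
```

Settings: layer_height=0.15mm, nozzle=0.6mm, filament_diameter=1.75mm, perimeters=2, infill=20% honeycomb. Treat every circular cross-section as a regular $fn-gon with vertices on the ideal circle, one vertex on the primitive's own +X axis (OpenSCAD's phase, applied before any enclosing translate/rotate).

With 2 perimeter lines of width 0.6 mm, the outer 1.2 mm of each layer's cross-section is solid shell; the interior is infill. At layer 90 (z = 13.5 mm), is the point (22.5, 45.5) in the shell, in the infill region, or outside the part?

outside

At z = 13.5 mm: the cube is absent (z outside [0, 8]); the cube at (6.5, 14) (footprint 16.5×29.5) is included at this height; the r=2.5 cylinder at (14, -0.5) gives a regular 12-gon of circumradius 2.5 (constant along its height); the r=6 cylinder at (7, 7) contributes a regular 12-gon of circumradius 6; Merging all regions: the 3 present regions are separate (no shared area or edge), so areas and boundary lengths simply add and each stays a separate island — 3 connected regions. Overall, the cross-section has 3 separate islands. The nearest boundary edge runs (6.50, 43.50)→(23.00, 43.50); distance from the point to it = 2.00 mm. The point is not inside any of the regions above, so it lies outside the cross-section (2.00 mm from the nearest boundary).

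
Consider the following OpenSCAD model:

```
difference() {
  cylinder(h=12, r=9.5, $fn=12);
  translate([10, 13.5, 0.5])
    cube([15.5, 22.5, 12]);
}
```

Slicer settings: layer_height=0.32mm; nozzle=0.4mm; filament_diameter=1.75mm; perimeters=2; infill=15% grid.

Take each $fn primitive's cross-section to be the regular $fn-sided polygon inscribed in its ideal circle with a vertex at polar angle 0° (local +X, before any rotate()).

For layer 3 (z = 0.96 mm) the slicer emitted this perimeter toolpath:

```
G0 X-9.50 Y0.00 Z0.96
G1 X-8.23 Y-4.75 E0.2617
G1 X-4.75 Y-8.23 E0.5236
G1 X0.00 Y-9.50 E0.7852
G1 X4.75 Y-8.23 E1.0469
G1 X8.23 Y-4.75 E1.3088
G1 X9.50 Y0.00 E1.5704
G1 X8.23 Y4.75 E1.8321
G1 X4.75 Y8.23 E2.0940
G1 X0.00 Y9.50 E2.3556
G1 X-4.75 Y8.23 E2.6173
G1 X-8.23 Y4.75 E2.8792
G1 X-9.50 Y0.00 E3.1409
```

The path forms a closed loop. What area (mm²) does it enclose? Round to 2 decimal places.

Apply the shoelace formula to the sequence of (X, Y) vertices; enclosed area = 270.84 mm².

270.84 mm²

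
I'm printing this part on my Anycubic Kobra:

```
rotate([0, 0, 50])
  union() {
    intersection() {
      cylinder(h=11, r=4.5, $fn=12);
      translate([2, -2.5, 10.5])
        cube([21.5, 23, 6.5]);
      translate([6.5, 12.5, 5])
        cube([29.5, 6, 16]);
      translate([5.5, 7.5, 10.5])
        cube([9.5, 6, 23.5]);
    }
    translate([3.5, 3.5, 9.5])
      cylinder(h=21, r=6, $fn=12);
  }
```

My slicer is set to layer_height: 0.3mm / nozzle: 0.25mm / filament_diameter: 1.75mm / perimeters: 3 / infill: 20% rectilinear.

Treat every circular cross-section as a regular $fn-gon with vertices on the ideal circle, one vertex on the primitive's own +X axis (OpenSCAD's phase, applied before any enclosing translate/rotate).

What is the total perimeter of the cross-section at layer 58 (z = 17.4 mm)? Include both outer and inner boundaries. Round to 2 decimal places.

37.27 mm

At z = 17.4 mm: the cylinder is not intersected at this z (z outside [0, 11]); the cube at (2, -2.5) is absent (z outside [10.5, 17]); the cube at (6.5, 12.5) (footprint 29.5×6) is included at this height (perimeter 71.00 mm); the cube at (5.5, 7.5) is present — its section is the full 9.5×6 rectangle (perimeter 31.00 mm); After intersecting: at least one operand is absent at this height, so nothing remains; the r=6 cylinder at (3.5, 3.5) gives a regular 12-gon of circumradius 6 (constant along its height) (perimeter = 2·12·6.000·sin(180°/12) = 37.27 mm); Taking the union: only the r=6 cylinder at (3.5, 3.5) is present, so the union is just that shape — boundary = 37.27 mm; (whole slice rotated 50° about Z — lengths, areas and connectivity unchanged). Overall, the cross-section is a single solid region. Total boundary length (outer) = 37.27 mm.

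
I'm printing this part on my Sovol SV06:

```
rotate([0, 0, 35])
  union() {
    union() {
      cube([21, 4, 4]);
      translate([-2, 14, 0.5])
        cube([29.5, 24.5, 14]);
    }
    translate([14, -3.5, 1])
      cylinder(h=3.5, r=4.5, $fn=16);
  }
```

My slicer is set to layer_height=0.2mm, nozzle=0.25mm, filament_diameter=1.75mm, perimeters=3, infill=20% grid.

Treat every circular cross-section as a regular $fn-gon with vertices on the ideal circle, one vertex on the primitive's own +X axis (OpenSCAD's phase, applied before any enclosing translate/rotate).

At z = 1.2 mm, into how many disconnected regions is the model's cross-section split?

2

At z = 1.2 mm: the 21×4 cube contributes its full rectangle; the 29.5×24.5 cube at (-2, 14) contributes its full rectangle; Combining (union): the 2 present regions are separate (no shared area or edge), so areas and boundary lengths simply add and each stays a separate island — 2 connected regions; the cylinder at (14, -3.5): section is a regular 16-gon, circumradius r=4.5; Taking the union: the regions partially overlap (shared area 3.50 mm²), so overlapping operands fuse into one piece — 2 connected regions; (rotated 35° about Z; rotation is an isometry so areas/perimeters/island counts are preserved). The result has 2 disconnected regions.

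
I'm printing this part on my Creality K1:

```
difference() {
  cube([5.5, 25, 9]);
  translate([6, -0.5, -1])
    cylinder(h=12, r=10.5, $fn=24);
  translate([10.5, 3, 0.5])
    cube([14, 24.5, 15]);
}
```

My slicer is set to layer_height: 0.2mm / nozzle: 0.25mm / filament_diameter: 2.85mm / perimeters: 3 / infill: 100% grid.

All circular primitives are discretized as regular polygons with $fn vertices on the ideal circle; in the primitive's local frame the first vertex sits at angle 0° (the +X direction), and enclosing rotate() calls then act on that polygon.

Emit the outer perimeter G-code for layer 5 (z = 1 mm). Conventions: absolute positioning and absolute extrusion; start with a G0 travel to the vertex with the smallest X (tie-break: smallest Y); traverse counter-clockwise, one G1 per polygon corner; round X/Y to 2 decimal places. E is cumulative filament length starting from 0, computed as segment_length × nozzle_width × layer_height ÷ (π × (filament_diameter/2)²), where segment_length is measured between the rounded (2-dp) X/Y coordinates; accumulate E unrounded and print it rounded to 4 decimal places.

At z = 1 mm: the 5.5×25 cube contributes its full rectangle; the r=10.5 cylinder at (6, -0.5) gives a regular 24-gon of circumradius 10.5 (constant along its height); the 14×24.5 cube at (10.5, 3) contributes its full rectangle; Taking the first minus the rest: starting from the 5.5×25 cube, the r=10.5 cylinder at (6, -0.5) partially overlaps it — only the 51.03 mm² overlap (of its 342.42 mm²) is removed, clipping the outline; the 14×24.5 cube at (10.5, 3) misses the remaining region (no effect) — 1 connected region. The outline is a single polygon with 6 vertices. Extrusion per mm of travel: 0.25 × 0.2 / (π × 1.425²) = 0.007838. Accumulating E over each segment gives final E = 0.3407.

G0 X0.00 Y8.02 Z1.00
G1 X0.75 Y8.59 E0.0074
G1 X3.28 Y9.64 E0.0289
G1 X5.50 Y9.93 E0.0464
G1 X5.50 Y25.00 E0.1645
G1 X0.00 Y25.00 E0.2076
G1 X0.00 Y8.02 E0.3407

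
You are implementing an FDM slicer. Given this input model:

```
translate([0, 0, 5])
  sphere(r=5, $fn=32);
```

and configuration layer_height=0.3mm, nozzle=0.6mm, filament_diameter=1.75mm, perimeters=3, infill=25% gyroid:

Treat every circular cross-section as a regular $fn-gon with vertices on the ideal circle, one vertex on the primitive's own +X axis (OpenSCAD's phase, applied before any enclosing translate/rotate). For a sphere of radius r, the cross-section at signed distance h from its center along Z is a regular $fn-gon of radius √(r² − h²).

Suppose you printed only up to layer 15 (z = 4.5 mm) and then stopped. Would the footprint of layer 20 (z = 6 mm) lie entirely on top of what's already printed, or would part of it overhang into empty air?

Compare the two slices. At z = 4.5: the r=5 sphere slices to a regular 32-gon of circumradius 4.975 (√(r²−h²) with h=0.5 from center) (area = (32/2)·4.975²·sin(360°/32) = 77.26 mm²). At z = 6: the r=5 sphere contributes a regular 32-gon of circumradius √(5²−1²) = 4.899 (area = (32/2)·4.899²·sin(360°/32) = 74.91 mm²). Checking containment: the cross-section at z = 6 is a subset of the cross-section at z = 4.5.

entirely on top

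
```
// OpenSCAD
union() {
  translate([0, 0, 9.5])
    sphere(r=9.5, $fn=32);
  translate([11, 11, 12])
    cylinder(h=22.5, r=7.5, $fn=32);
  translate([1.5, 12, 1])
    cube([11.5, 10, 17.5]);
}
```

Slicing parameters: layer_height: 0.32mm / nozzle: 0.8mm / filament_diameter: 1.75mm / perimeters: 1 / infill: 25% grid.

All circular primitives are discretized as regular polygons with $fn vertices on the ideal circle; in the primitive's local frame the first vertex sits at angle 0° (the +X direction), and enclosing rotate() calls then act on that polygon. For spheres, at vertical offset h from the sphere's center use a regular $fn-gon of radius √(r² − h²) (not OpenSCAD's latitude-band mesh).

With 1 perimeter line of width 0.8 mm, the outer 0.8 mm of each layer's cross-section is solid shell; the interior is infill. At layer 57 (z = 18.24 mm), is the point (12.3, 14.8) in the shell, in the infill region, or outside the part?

infill

At z = 18.24 mm: the sphere: section is a regular 32-gon, circumradius = √(r²−h²) = √(9.5²−8.74²) = 3.723; the r=7.5 cylinder at (11, 11) contributes a regular 32-gon of circumradius 7.5; the cube at (1.5, 12) (footprint 11.5×10) is included at this height; Merging all regions: the regions partially overlap (shared area 49.22 mm²), so overlapping operands fuse into one piece — 2 connected regions. Overall, the cross-section has 2 separate islands. The nearest boundary edge runs (13.00, 18.19)→(13.87, 17.93); distance from the point to it = 3.45 mm. (Shell/infill is judged within the island containing the point — the largest one.) The point is inside the cross-section and 3.45 mm from the nearest boundary — more than the 0.8 mm shell width (1 × 0.8), so it's in the infill interior.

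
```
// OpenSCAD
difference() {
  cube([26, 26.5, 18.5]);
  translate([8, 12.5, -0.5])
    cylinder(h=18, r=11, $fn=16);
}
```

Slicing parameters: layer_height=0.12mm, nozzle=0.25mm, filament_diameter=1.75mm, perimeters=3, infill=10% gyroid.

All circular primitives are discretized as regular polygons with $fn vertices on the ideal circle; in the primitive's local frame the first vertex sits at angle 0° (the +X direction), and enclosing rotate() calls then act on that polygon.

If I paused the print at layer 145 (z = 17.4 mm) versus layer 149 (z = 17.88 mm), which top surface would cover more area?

layer 149 (z = 17.88 mm)

Layer 145 (z = 17.4): the 26×26.5 cube contributes its full rectangle (area 689.00 mm²); the cylinder at (8, 12.5): section is a regular 16-gon, circumradius r=11 (area = (16/2)·11.000²·sin(360°/16) = 370.44 mm²); After the difference (first − rest): starting from the 26×26.5 cube (689.00 mm²), the r=11 cylinder at (8, 12.5) partially overlaps it — only the 341.71 mm² overlap (of its 370.44 mm²) is removed, clipping the outline — area = 347.29 mm². So its area = 347.29 mm². Layer 149 (z = 17.88): the cube (footprint 26×26.5) is included at this height (area 689.00 mm²); the cylinder at (8, 12.5) is not intersected at this z (z outside [-0.5, 17.5]); Subtracting the remaining from the first: none of the subtracted shapes is present at this height, so the 26×26.5 cube is unchanged — area = 689.00 mm². So its area = 689.00 mm². Layer 149 is larger (689.00 vs 347.29 mm²).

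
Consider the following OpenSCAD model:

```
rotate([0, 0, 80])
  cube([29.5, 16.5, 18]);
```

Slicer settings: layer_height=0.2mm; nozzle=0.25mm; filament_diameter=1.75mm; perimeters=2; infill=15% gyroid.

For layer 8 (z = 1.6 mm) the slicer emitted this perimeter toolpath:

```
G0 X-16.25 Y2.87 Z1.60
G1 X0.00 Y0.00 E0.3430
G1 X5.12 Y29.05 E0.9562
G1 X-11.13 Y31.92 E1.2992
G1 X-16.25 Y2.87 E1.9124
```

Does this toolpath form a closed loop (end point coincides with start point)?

yes

Start point (G0): (-16.25, 2.87). End point (last G1): the path returns to the start — closed.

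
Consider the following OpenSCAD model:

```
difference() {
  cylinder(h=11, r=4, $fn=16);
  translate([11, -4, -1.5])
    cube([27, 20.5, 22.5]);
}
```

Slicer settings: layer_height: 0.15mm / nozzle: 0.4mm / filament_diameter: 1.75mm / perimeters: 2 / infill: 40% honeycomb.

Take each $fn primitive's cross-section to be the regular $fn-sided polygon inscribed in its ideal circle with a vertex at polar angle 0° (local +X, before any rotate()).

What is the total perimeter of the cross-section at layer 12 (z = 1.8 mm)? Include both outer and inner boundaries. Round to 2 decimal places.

At z = 1.8 mm: the r=4 cylinder contributes a regular 16-gon of circumradius 4 (perimeter = 2·16·4.000·sin(180°/16) = 24.97 mm); the 27×20.5 cube at (11, -4) contributes its full rectangle (perimeter 95.00 mm); Taking the first minus the rest: starting from the r=4 cylinder, the 27×20.5 cube at (11, -4) misses the remaining region (no effect) — boundary = 24.97 mm. Overall, the cross-section is a single solid region. Total boundary length (outer) = 24.97 mm.

24.97 mm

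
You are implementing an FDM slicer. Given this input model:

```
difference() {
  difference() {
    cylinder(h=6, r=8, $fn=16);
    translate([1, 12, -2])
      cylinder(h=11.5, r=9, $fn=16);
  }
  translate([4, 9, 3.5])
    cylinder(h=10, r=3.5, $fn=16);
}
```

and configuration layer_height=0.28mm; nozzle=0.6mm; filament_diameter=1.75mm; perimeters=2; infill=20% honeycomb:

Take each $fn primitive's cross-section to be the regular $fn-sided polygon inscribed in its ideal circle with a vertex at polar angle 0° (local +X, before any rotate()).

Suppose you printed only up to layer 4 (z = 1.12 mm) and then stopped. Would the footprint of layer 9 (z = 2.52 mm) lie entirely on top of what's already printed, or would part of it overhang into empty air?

Compare the two slices. At z = 1.12: the cylinder: section is a regular 16-gon, circumradius r=8 (area = (16/2)·8.000²·sin(360°/16) = 195.93 mm²); the r=9 cylinder at (1, 12) gives a regular 16-gon of circumradius 9 (constant along its height) (area = (16/2)·9.000²·sin(360°/16) = 247.98 mm²); Taking the first minus the rest: starting from the r=8 cylinder (195.93 mm²), the r=9 cylinder at (1, 12) partially overlaps it — only the 38.03 mm² overlap (of its 247.98 mm²) is removed, clipping the outline — area = 157.91 mm²; the cylinder at (4, 9) does not reach this height (z outside [3.5, 13.5]); Subtracting the remaining from the first: none of the subtracted shapes is present at this height, so the result so far is unchanged — area = 157.91 mm². At z = 2.52: the cylinder: section is a regular 16-gon, circumradius r=8 (area = (16/2)·8.000²·sin(360°/16) = 195.93 mm²); the r=9 cylinder at (1, 12) contributes a regular 16-gon of circumradius 9 (area = (16/2)·9.000²·sin(360°/16) = 247.98 mm²); Taking the first minus the rest: starting from the r=8 cylinder (195.93 mm²), the r=9 cylinder at (1, 12) partially overlaps it — only the 38.03 mm² overlap (of its 247.98 mm²) is removed, clipping the outline — area = 157.91 mm²; the cylinder at (4, 9) does not reach this height (z outside [3.5, 13.5]); Subtracting the remaining from the first: none of the subtracted shapes is present at this height, so the result so far is unchanged — area = 157.91 mm². Checking containment: the cross-section at z = 2.52 is a subset of the cross-section at z = 1.12.

entirely on top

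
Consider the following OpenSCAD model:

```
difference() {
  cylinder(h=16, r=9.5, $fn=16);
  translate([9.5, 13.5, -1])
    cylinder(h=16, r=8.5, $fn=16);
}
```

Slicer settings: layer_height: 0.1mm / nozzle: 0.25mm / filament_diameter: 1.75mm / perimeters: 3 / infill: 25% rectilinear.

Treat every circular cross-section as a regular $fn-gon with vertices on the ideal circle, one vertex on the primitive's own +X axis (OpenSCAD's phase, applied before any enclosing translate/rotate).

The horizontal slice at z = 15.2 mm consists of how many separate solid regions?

At z = 15.2 mm: the cylinder: section is a regular 16-gon, circumradius r=9.5; the cylinder at (9.5, 13.5) does not reach this height (z outside [-1, 15]); Subtracting the remaining from the first: none of the subtracted shapes is present at this height, so the r=9.5 cylinder is unchanged — 1 connected region. The result has 1 disconnected region.

1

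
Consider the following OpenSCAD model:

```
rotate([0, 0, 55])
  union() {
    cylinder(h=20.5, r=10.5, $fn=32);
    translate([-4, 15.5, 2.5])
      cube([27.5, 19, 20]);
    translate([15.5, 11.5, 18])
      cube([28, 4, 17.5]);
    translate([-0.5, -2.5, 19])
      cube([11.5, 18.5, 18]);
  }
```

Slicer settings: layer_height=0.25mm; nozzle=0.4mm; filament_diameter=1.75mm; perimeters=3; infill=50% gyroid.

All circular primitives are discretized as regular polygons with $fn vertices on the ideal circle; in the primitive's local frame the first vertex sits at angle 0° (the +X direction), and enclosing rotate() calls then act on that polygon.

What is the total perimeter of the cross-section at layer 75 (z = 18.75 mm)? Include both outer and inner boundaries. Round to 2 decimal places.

At z = 18.75 mm: the cylinder: section is a regular 32-gon, circumradius r=10.5 (perimeter = 2·32·10.500·sin(180°/32) = 65.87 mm); the cube at (-4, 15.5) (footprint 27.5×19) is included at this height (perimeter 93.00 mm); the cube at (15.5, 11.5) (footprint 28×4) is included at this height (perimeter 64.00 mm); the cube at (-0.5, -2.5) is not intersected at this z (z outside [19, 37]); Combining (union): the 3 present regions share edge segments without overlapping in area, so areas simply add but the touching pieces fuse into one outline (the shared edge portions become interior and drop out of the boundary) — boundary = 206.87 mm; (whole slice rotated 55° about Z — lengths, areas and connectivity unchanged). Overall, the cross-section has 2 separate islands. Total boundary length (outer) = 206.87 mm.

206.87 mm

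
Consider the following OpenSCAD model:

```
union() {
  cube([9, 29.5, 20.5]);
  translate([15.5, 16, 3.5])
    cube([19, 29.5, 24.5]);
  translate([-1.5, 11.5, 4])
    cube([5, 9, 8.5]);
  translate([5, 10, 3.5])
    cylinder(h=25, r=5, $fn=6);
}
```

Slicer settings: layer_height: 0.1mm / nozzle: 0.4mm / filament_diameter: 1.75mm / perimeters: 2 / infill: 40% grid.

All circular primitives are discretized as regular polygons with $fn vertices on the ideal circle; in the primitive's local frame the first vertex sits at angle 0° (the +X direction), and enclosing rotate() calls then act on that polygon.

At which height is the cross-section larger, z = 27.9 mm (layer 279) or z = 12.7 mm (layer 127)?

layer 127 (z = 12.7 mm)

Layer 279 (z = 27.9): the cube is not intersected at this z (z outside [0, 20.5]); the 19×29.5 cube at (15.5, 16) contributes its full rectangle (area 560.50 mm²); the cube at (-1.5, 11.5) is not intersected at this z (z outside [4, 12.5]); the r=5 cylinder at (5, 10) contributes a regular 6-gon of circumradius 5 (area = (6/2)·5.000²·sin(360°/6) = 64.95 mm²); Combining (union): the 2 present regions are separate (no shared area or edge), so areas and boundary lengths simply add and each stays a separate island — area = 625.45 mm². So its area = 625.45 mm². Layer 127 (z = 12.7): the cube is present — its section is the full 9×29.5 rectangle (area 265.50 mm²); the cube at (15.5, 16) (footprint 19×29.5) is included at this height (area 560.50 mm²); the cube at (-1.5, 11.5) is absent (z outside [4, 12.5]); the cylinder at (5, 10): section is a regular 6-gon, circumradius r=5 (area = (6/2)·5.000²·sin(360°/6) = 64.95 mm²); Taking the union: the regions partially overlap — summed areas 890.95 mm² minus the doubly-counted overlap 63.22 mm² gives 827.73 mm² — area = 827.73 mm². So its area = 827.73 mm². Layer 127 is larger (827.73 vs 625.45 mm²).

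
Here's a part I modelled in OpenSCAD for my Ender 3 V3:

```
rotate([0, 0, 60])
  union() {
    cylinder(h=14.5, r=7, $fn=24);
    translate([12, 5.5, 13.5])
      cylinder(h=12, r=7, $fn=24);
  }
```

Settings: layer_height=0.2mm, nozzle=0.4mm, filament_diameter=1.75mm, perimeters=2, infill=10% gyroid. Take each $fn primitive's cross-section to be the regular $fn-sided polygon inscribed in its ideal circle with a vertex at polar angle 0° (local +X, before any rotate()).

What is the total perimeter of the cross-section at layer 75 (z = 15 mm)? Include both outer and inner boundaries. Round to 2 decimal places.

At z = 15 mm: the cylinder is absent (z outside [0, 14.5]); the r=7 cylinder at (12, 5.5) gives a regular 24-gon of circumradius 7 (constant along its height) (perimeter = 2·24·7.000·sin(180°/24) = 43.86 mm); Merging all regions: only the r=7 cylinder at (12, 5.5) is present, so the union is just that shape — boundary = 43.86 mm; (rotated 60° about Z; rotation is an isometry so areas/perimeters/island counts are preserved). Overall, the cross-section is a single solid region. Total boundary length (outer) = 43.86 mm.

43.86 mm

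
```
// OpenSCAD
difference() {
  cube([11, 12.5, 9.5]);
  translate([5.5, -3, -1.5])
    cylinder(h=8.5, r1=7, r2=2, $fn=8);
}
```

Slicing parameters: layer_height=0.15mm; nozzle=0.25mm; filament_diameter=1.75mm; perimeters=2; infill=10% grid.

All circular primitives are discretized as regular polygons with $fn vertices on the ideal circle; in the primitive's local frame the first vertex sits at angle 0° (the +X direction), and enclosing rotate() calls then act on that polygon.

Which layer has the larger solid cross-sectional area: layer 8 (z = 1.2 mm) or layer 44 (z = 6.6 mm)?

layer 44 (z = 6.6 mm)

Layer 8 (z = 1.2): the cube (footprint 11×12.5) is included at this height (area 137.50 mm²); the cone at (5.5, -3): at t=0.318 of its height the radius interpolates to r₁+(r₂−r₁)t = 5.412, giving a regular 8-gon of that circumradius (area = (8/2)·5.412²·sin(360°/8) = 82.84 mm²); After the difference (first − rest): starting from the 11×12.5 cube (137.50 mm²), the cone at (5.5, -3) partially overlaps it — only the 12.68 mm² overlap (of its 82.84 mm²) is removed, clipping the outline — area = 124.82 mm². So its area = 124.82 mm². Layer 44 (z = 6.6): the cube (footprint 11×12.5) is included at this height (area 137.50 mm²); the cone at (5.5, -3) contributes a regular 8-gon of circumradius 2.235 (interpolated between r1=7 and r2=2 at t=0.953) (area = (8/2)·2.235²·sin(360°/8) = 14.13 mm²); After the difference (first − rest): starting from the 11×12.5 cube (137.50 mm²), the cone at (5.5, -3) misses the remaining region (no effect) — area = 137.50 mm². So its area = 137.50 mm². Layer 44 is larger (137.50 vs 124.82 mm²).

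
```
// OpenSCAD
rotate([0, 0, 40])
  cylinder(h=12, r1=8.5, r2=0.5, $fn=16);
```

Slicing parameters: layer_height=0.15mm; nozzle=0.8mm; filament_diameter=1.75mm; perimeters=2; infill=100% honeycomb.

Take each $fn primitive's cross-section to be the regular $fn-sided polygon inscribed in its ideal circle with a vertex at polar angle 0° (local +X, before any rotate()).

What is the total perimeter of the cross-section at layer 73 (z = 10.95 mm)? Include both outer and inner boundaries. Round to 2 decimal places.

7.49 mm

At z = 10.95 mm: the cone contributes a regular 16-gon of circumradius 1.200 (interpolated between r1=8.5 and r2=0.5 at t=0.912) (perimeter = 2·16·1.200·sin(180°/16) = 7.49 mm); (whole slice rotated 40° about Z — lengths, areas and connectivity unchanged). Overall, the cross-section is a single solid region. Total boundary length (outer) = 7.49 mm.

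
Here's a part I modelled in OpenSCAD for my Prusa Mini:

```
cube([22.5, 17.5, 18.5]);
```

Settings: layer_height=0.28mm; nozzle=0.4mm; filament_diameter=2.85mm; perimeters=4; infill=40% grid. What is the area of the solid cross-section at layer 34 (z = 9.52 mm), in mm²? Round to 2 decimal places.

393.75 mm²

At z = 9.52 mm: the cube (footprint 22.5×17.5) is included at this height (area 393.75 mm²). Overall, the cross-section is a single solid region. Net area = 393.75 mm².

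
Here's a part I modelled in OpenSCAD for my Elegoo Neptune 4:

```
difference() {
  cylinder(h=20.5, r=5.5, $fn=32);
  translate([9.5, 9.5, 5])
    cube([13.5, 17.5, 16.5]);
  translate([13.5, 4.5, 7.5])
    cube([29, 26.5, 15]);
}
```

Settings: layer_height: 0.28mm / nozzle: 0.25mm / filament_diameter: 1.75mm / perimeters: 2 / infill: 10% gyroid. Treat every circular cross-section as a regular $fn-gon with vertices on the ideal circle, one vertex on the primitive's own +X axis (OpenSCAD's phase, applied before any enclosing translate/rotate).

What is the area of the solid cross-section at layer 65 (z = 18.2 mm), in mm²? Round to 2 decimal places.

At z = 18.2 mm: the r=5.5 cylinder contributes a regular 32-gon of circumradius 5.5 (area = (32/2)·5.500²·sin(360°/32) = 94.42 mm²); the 13.5×17.5 cube at (9.5, 9.5) contributes its full rectangle (area 236.25 mm²); the cube at (13.5, 4.5) (footprint 29×26.5) is included at this height (area 768.50 mm²); After the difference (first − rest): starting from the r=5.5 cylinder (94.42 mm²), the 13.5×17.5 cube at (9.5, 9.5) misses the remaining region (no effect); the 29×26.5 cube at (13.5, 4.5) misses the remaining region (no effect) — area = 94.42 mm². Overall, the cross-section is a single solid region. Net area = 94.42 mm².

94.42 mm²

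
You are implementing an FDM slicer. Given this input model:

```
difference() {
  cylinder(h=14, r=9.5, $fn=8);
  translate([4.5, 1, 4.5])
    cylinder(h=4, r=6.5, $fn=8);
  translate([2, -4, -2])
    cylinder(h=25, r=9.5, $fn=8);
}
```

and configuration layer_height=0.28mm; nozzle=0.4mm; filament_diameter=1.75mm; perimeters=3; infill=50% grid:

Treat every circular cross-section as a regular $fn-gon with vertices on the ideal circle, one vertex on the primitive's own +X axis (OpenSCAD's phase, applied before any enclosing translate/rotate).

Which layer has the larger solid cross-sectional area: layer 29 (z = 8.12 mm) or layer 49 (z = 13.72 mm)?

layer 49 (z = 13.72 mm)

Layer 29 (z = 8.12): the cylinder: section is a regular 8-gon, circumradius r=9.5 (area = (8/2)·9.500²·sin(360°/8) = 255.27 mm²); the r=6.5 cylinder at (4.5, 1) gives a regular 8-gon of circumradius 6.5 (constant along its height) (area = (8/2)·6.500²·sin(360°/8) = 119.50 mm²); the cylinder at (2, -4): section is a regular 8-gon, circumradius r=9.5 (area = (8/2)·9.500²·sin(360°/8) = 255.27 mm²); Taking the first minus the rest: starting from the r=9.5 cylinder (255.27 mm²), the r=6.5 cylinder at (4.5, 1) partially overlaps it — only the 104.09 mm² overlap (of its 119.50 mm²) is removed, clipping the outline; the r=9.5 cylinder at (2, -4) partially overlaps it — only the 88.38 mm² overlap (of its 255.27 mm²) is removed, clipping the outline — area = 62.80 mm². So its area = 62.80 mm². Layer 49 (z = 13.72): the r=9.5 cylinder contributes a regular 8-gon of circumradius 9.5 (area = (8/2)·9.500²·sin(360°/8) = 255.27 mm²); the cylinder at (4.5, 1) is not intersected at this z (z outside [4.5, 8.5]); the cylinder at (2, -4): section is a regular 8-gon, circumradius r=9.5 (area = (8/2)·9.500²·sin(360°/8) = 255.27 mm²); Taking the first minus the rest: starting from the r=9.5 cylinder (255.27 mm²), the r=9.5 cylinder at (2, -4) partially overlaps it — only the 175.97 mm² overlap (of its 255.27 mm²) is removed, clipping the outline — area = 79.30 mm². So its area = 79.30 mm². Layer 49 is larger (79.30 vs 62.80 mm²).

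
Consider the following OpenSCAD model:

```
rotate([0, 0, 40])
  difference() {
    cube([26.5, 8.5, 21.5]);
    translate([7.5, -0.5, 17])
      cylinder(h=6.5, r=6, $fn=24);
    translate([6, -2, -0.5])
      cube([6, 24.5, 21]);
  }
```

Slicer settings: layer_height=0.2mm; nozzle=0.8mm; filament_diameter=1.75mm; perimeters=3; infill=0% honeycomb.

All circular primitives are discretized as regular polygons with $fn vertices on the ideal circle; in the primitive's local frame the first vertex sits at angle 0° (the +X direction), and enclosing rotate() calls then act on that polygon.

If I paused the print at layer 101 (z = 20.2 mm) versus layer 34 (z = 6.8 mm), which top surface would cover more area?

Layer 101 (z = 20.2): the cube is present — its section is the full 26.5×8.5 rectangle (area 225.25 mm²); the r=6 cylinder at (7.5, -0.5) gives a regular 24-gon of circumradius 6 (constant along its height) (area = (24/2)·6.000²·sin(360°/24) = 111.81 mm²); the 6×24.5 cube at (6, -2) contributes its full rectangle (area 147.00 mm²); Taking the first minus the rest: starting from the 26.5×8.5 cube (225.25 mm²), the r=6 cylinder at (7.5, -0.5) partially overlaps it — only the 49.94 mm² overlap (of its 111.81 mm²) is removed, clipping the outline; the 6×24.5 cube at (6, -2) partially overlaps it — only the 21.12 mm² overlap (of its 147.00 mm²) is removed, clipping the outline — area = 154.19 mm²; (rotated 40° about Z; rotation is an isometry so areas/perimeters/island counts are preserved). So its area = 154.19 mm². Layer 34 (z = 6.8): the 26.5×8.5 cube contributes its full rectangle (area 225.25 mm²); the cylinder at (7.5, -0.5) does not reach this height (z outside [17, 23.5]); the 6×24.5 cube at (6, -2) contributes its full rectangle (area 147.00 mm²); Taking the first minus the rest: starting from the 26.5×8.5 cube (225.25 mm²), the 6×24.5 cube at (6, -2) partially overlaps it — only the 51.00 mm² overlap (of its 147.00 mm²) is removed, clipping the outline — area = 174.25 mm²; (rotated 40° about Z; rotation is an isometry so areas/perimeters/island counts are preserved). So its area = 174.25 mm². Layer 34 is larger (174.25 vs 154.19 mm²).

layer 34 (z = 6.8 mm)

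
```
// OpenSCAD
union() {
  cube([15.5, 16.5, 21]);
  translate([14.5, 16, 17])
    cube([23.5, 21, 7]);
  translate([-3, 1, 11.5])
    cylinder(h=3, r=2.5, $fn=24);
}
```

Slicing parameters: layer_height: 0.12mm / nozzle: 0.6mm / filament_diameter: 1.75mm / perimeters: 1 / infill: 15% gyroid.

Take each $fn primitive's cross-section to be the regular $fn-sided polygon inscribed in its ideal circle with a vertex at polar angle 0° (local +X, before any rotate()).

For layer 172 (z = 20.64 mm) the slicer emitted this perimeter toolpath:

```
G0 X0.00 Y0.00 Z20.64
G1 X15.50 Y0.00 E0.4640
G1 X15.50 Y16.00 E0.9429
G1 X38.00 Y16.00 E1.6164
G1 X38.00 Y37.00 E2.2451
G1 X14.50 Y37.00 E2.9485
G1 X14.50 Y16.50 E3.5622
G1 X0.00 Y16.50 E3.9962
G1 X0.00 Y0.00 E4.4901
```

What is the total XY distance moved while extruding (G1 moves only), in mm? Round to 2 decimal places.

Sum the Euclidean lengths of each G1 segment: total = 150.00 mm.

150.00 mm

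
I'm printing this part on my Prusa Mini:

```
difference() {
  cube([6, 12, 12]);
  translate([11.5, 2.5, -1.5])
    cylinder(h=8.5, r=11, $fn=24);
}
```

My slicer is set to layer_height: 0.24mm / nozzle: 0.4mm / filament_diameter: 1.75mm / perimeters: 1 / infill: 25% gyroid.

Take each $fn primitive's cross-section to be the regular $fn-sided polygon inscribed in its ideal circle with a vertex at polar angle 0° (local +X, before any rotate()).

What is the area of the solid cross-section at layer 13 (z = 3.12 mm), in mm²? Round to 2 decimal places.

At z = 3.12 mm: the cube (footprint 6×12) is included at this height (area 72.00 mm²); the r=11 cylinder at (11.5, 2.5) contributes a regular 24-gon of circumradius 11 (area = (24/2)·11.000²·sin(360°/24) = 375.81 mm²); Subtracting the remaining from the first: starting from the 6×12 cube (72.00 mm²), the r=11 cylinder at (11.5, 2.5) partially overlaps it — only the 49.78 mm² overlap (of its 375.81 mm²) is removed, clipping the outline — area = 22.22 mm². Overall, the cross-section is a single solid region. Net area = 22.22 mm².

22.22 mm²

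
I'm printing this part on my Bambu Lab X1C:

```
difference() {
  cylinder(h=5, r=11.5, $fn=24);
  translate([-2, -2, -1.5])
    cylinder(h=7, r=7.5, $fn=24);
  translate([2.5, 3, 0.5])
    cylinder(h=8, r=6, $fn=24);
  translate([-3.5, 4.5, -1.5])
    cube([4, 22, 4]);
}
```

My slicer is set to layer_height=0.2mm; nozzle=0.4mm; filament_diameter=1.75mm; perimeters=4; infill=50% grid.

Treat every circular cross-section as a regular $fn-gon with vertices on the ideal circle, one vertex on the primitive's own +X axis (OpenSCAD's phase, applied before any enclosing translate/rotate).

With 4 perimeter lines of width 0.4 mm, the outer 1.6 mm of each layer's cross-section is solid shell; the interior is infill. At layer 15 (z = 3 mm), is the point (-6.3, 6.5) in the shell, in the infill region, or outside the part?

At z = 3 mm: the cylinder: section is a regular 24-gon, circumradius r=11.5; the cylinder at (-2, -2): section is a regular 24-gon, circumradius r=7.5; the r=6 cylinder at (2.5, 3) contributes a regular 24-gon of circumradius 6; the cube at (-3.5, 4.5) is not intersected at this z (z outside [-1.5, 2.5]); After the difference (first − rest): starting from the r=11.5 cylinder, the r=7.5 cylinder at (-2, -2) lies wholly inside it (removes its full 174.70 mm² and its 46.99 mm outline becomes a hole wall); the r=6 cylinder at (2.5, 3) partially overlaps it — only the 57.42 mm² overlap (of its 111.81 mm²) is removed, clipping the outline — 1 connected region with 1 hole. Overall, the cross-section is one region with 1 hole. The nearest boundary edge runs (-3.94, 5.24)→(-5.75, 4.50); distance from the point to it = 2.06 mm. The point is inside the cross-section and 2.06 mm from the nearest boundary — more than the 1.6 mm shell width (4 × 0.4), so it's in the infill interior.

infill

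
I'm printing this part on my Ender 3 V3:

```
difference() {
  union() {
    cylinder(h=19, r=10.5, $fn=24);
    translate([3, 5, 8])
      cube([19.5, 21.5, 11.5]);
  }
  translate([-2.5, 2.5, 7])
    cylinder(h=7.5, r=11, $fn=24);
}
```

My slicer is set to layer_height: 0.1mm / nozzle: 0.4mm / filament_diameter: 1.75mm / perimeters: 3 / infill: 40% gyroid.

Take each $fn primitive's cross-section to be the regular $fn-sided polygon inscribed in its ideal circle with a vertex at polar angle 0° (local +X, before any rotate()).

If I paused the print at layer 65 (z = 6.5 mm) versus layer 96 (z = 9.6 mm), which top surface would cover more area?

layer 96 (z = 9.6 mm)

Layer 65 (z = 6.5): the r=10.5 cylinder gives a regular 24-gon of circumradius 10.5 (constant along its height) (area = (24/2)·10.500²·sin(360°/24) = 342.42 mm²); the cube at (3, 5) is not intersected at this z (z outside [8, 19.5]); Combining (union): only the r=10.5 cylinder is present, so the union is just that shape — area = 342.42 mm²; the cylinder at (-2.5, 2.5) is not intersected at this z (z outside [7, 14.5]); After the difference (first − rest): none of the subtracted shapes is present at this height, so that combined region is unchanged — area = 342.42 mm². So its area = 342.42 mm². Layer 96 (z = 9.6): the cylinder: section is a regular 24-gon, circumradius r=10.5 (area = (24/2)·10.500²·sin(360°/24) = 342.42 mm²); the 19.5×21.5 cube at (3, 5) contributes its full rectangle (area 419.25 mm²); Combining (union): the regions partially overlap — summed areas 761.67 mm² minus the doubly-counted overlap 19.59 mm² gives 742.08 mm² — area = 742.08 mm²; the cylinder at (-2.5, 2.5): section is a regular 24-gon, circumradius r=11 (area = (24/2)·11.000²·sin(360°/24) = 375.81 mm²); After the difference (first − rest): starting from that combined region (742.08 mm²), the r=11 cylinder at (-2.5, 2.5) partially overlaps it — only the 288.02 mm² overlap (of its 375.81 mm²) is removed, clipping the outline — area = 454.06 mm². So its area = 454.06 mm². Layer 96 is larger (454.06 vs 342.42 mm²).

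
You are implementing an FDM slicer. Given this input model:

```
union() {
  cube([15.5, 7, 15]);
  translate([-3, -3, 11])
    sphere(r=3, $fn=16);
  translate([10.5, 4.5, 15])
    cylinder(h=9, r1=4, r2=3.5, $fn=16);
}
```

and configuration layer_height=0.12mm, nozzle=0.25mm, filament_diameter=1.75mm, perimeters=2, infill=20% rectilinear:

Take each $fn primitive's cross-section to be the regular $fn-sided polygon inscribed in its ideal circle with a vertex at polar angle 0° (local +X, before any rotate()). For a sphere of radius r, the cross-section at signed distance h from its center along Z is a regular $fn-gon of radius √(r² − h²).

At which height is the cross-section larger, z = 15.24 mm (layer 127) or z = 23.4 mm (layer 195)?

layer 127 (z = 15.24 mm)

Layer 127 (z = 15.24): the cube is absent (z outside [0, 15]); the sphere at (-3, -3) does not reach this height (|z−center|=4.240 > r=3); the cone at (10.5, 4.5) (r1=4→r2=3.5) has section circumradius 3.987 here — a regular 16-gon (area = (16/2)·3.987²·sin(360°/16) = 48.66 mm²); Taking the union: only the cone at (10.5, 4.5) is present, so the union is just that shape — area = 48.66 mm². So its area = 48.66 mm². Layer 195 (z = 23.4): the cube is not intersected at this z (z outside [0, 15]); the sphere at (-3, -3) is not intersected at this z (|z−center|=12.400 > r=3); the cone at (10.5, 4.5) contributes a regular 16-gon of circumradius 3.533 (interpolated between r1=4 and r2=3.5 at t=0.933) (area = (16/2)·3.533²·sin(360°/16) = 38.22 mm²); Merging all regions: only the cone at (10.5, 4.5) is present, so the union is just that shape — area = 38.22 mm². So its area = 38.22 mm². Layer 127 is larger (48.66 vs 38.22 mm²).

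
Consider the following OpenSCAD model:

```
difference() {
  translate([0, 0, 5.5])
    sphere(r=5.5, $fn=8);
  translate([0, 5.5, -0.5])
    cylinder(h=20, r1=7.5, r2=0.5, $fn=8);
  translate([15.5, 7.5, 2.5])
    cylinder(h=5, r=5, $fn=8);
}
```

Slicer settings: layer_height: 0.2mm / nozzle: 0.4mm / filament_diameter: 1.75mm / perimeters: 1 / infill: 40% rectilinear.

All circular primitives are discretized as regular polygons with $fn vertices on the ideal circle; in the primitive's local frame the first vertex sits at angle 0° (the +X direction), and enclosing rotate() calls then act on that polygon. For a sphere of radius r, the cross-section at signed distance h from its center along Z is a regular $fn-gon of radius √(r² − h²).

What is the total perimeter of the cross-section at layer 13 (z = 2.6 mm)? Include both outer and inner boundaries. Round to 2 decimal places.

25.53 mm

At z = 2.6 mm: the r=5.5 sphere slices to a regular 8-gon of circumradius 4.673 (√(r²−h²) with h=2.9 from center) (perimeter = 2·8·4.673·sin(180°/8) = 28.61 mm); the cone at (0, 5.5): at t=0.155 of its height the radius interpolates to r₁+(r₂−r₁)t = 6.415, giving a regular 8-gon of that circumradius (perimeter = 2·8·6.415·sin(180°/8) = 39.28 mm); the cylinder at (15.5, 7.5): section is a regular 8-gon, circumradius r=5 (perimeter = 2·8·5.000·sin(180°/8) = 30.61 mm); Taking the first minus the rest: starting from the r=5.5 sphere, the cone at (0, 5.5) partially overlaps it — only the 30.76 mm² overlap (of its 116.40 mm²) is removed, clipping the outline; the r=5 cylinder at (15.5, 7.5) misses the remaining region (no effect) — boundary = 25.53 mm. Overall, the cross-section is a single solid region. Total boundary length (outer) = 25.53 mm.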